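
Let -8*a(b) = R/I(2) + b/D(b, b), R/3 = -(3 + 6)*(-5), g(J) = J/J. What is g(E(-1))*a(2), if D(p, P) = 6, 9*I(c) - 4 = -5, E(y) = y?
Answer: 911/6 ≈ 151.83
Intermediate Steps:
I(c) = -⅑ (I(c) = 4/9 + (⅑)*(-5) = 4/9 - 5/9 = -⅑)
g(J) = 1
R = 135 (R = 3*(-(3 + 6)*(-5)) = 3*(-9*(-5)) = 3*(-1*(-45)) = 3*45 = 135)
a(b) = 1215/8 - b/48 (a(b) = -(135/(-⅑) + b/6)/8 = -(135*(-9) + b*(⅙))/8 = -(-1215 + b/6)/8 = 1215/8 - b/48)
g(E(-1))*a(2) = 1*(1215/8 - 1/48*2) = 1*(1215/8 - 1/24) = 1*(911/6) = 911/6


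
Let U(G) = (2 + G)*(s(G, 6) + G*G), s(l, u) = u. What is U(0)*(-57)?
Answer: -684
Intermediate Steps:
U(G) = (2 + G)*(6 + G²) (U(G) = (2 + G)*(6 + G*G) = (2 + G)*(6 + G²))
U(0)*(-57) = (12 + 0³ + 2*0² + 6*0)*(-57) = (12 + 0 + 2*0 + 0)*(-57) = (12 + 0 + 0 + 0)*(-57) = 12*(-57) = -684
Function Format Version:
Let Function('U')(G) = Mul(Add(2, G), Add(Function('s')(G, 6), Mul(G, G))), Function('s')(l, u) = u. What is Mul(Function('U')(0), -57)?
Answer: -684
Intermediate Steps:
Function('U')(G) = Mul(Add(2, G), Add(6, Pow(G, 2))) (Function('U')(G) = Mul(Add(2, G), Add(6, Mul(G, G))) = Mul(Add(2, G), Add(6, Pow(G, 2))))
Mul(Function('U')(0), -57) = Mul(Add(12, Pow(0, 3), Mul(2, Pow(0, 2)), Mul(6, 0)), -57) = Mul(Add(12, 0, Mul(2, 0), 0), -57) = Mul(Add(12, 0, 0, 0), -57) = Mul(12, -57) = -684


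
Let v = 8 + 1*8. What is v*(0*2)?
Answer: 0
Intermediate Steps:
v = 16 (v = 8 + 8 = 16)
v*(0*2) = 16*(0*2) = 16*0 = 0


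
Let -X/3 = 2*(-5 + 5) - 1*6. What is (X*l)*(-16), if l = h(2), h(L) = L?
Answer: -576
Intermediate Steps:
X = 18 (X = -3*(2*(-5 + 5) - 1*6) = -3*(2*0 - 6) = -3*(0 - 6) = -3*(-6) = 18)
l = 2
(X*l)*(-16) = (18*2)*(-16) = 36*(-16) = -576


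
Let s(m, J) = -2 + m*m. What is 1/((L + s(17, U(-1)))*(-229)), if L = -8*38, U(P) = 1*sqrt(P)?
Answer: 1/3893 ≈ 0.00025687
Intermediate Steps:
U(P) = sqrt(P)
s(m, J) = -2 + m**2
L = -304
1/((L + s(17, U(-1)))*(-229)) = 1/((-304 + (-2 + 17**2))*(-229)) = 1/((-304 + (-2 + 289))*(-229)) = 1/((-304 + 287)*(-229)) = 1/(-17*(-229)) = 1/3893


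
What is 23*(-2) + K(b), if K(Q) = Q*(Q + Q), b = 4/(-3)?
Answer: -382/9 ≈ -42.444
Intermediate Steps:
b = -4/3 (b = 4*(-1/3) = -4/3 ≈ -1.3333)
K(Q) = 2*Q**2 (K(Q) = Q*(2*Q) = 2*Q**2)
23*(-2) + K(b) = 23*(-2) + 2*(-4/3)**2 = -46 + 2*(16/9) = -46 + 32/9 = -382/9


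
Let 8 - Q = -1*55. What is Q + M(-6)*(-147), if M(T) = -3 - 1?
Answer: 651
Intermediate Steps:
M(T) = -4
Q = 63 (Q = 8 - (-1)*55 = 8 - 1*(-55) = 8 + 55 = 63)
Q + M(-6)*(-147) = 63 - 4*(-147) = 63 + 588 = 651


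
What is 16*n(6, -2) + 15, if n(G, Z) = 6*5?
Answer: 495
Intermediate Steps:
n(G, Z) = 30
16*n(6, -2) + 15 = 16*30 + 15 = 480 + 15 = 495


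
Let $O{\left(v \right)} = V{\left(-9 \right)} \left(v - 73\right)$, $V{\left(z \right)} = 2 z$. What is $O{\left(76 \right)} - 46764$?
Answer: $-46818$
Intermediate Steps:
$O{\left(v \right)} = 1314 - 18 v$ ($O{\left(v \right)} = 2 \left(-9\right) \left(v - 73\right) = - 18 \left(-73 + v\right) = 1314 - 18 v$)
$O{\left(76 \right)} - 46764 = \left(1314 - 1368\right) - 46764 = -54 - 46764 = -46818$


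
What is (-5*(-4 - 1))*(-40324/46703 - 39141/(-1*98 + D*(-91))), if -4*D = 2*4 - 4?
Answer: 45692996375/326921 ≈ 1.3977e+5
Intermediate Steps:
D = -1 (D = -(2*4 - 4)/4 = -(8 - 4)/4 = -¼*4 = -1)
(-5*(-4 - 1))*(-40324/46703 - 39141/(-1*98 + D*(-91))) = (-5*(-4 - 1))*(-40324/46703 - 39141/(-1*98 - 1*(-91))) = (-5*(-5))*(-40324*1/46703 - 39141/(-98 + 91)) = 25*(-40324/46703 - 39141/(-7)) = 25*(-40324/46703 - 39141*(-⅐)) = 25*(-40324/46703 + 39141/7) = 25*(1827719855/326921) = 45692996375/326921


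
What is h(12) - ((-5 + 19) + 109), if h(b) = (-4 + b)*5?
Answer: -83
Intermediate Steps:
h(b) = -20 + 5*b
h(12) - ((-5 + 19) + 109) = (-20 + 5*12) - ((-5 + 19) + 109) = (-20 + 60) - (14 + 109) = 40 - 1*123 = 40 - 123 = -83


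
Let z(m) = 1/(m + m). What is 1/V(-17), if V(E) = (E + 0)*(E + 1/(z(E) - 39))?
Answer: 1327/384081 ≈ 0.0034550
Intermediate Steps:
z(m) = 1/(2*m)
V(E) = E*(E + 1/(-39 + 1/(2*E))) (V(E) = (E + 0)*(E + 1/(1/(2*E) - 39)) = E*(E + 1/(-39 + 1/(2*E))))
1/V(-17) = 1/((-17)²*(-3 + 78*(-17))/(-1 + 78*(-17))) = 1/(289*(-3 - 1326)/(-1 - 1326)) = 1/(289*(-1329)/(-1327)) = 1/(289*(-1/1327)*(-1329)) = 1/(384081/1327) = 1327/384081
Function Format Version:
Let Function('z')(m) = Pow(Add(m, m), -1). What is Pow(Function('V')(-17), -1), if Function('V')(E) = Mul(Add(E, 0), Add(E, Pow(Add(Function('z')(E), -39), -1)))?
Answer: Rational(1327, 384081) ≈ 0.0034550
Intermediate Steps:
Function('z')(m) = Mul(Rational(1, 2), Pow(m, -1)) (Function('z')(m) = Pow(Mul(2, m), -1) = Mul(Rational(1, 2), Pow(m, -1)))
Function('V')(E) = Mul(E, Add(E, Pow(Add(-39, Mul(Rational(1, 2), Pow(E, -1))), -1))) (Function('V')(E) = Mul(Add(E, 0), Add(E, Pow(Add(Mul(Rational(1, 2), Pow(E, -1)), -39), -1))) = Mul(E, Add(E, Pow(Add(-39, Mul(Rational(1, 2), Pow(E, -1))), -1))))
Pow(Function('V')(-17), -1) = Pow(Mul(Pow(-17, 2), Pow(Add(-1, Mul(78, -17)), -1), Add(-3, Mul(78, -17))), -1) = Pow(Mul(289, Pow(Add(-1, -1326), -1), Add(-3, -1326)), -1) = Pow(Mul(289, Pow(-1327, -1), -1329), -1) = Pow(Mul(289, Rational(-1, 1327), -1329), -1) = Pow(Rational(384081, 1327), -1) = Rational(1327, 384081)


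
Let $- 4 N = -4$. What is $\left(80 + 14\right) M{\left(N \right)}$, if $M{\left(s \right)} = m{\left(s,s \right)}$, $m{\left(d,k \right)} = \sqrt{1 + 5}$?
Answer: $94 \sqrt{6} \approx 230.25$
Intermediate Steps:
$N = 1$ ($N = \left(- \frac{1}{4}\right) \left(-4\right) = 1$)
$m{\left(d,k \right)} = \sqrt{6}$
$M{\left(s \right)} = \sqrt{6}$
$\left(80 + 14\right) M{\left(N \right)} = \left(80 + 14\right) \sqrt{6} = 94 \sqrt{6}$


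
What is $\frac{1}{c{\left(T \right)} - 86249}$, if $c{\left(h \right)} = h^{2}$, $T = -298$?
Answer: $\frac{1}{2555} \approx 0.00039139$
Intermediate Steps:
$\frac{1}{c{\left(T \right)} - 86249} = \frac{1}{\left(-298\right)^{2} - 86249} = \frac{1}{88804 - 86249} = \frac{1}{2555}$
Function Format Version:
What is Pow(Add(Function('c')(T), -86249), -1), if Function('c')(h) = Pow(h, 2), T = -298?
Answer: Rational(1, 2555) ≈ 0.00039139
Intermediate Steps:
Pow(Add(Function('c')(T), -86249), -1) = Pow(Add(Pow(-298, 2), -86249), -1) = Pow(Add(88804, -86249), -1) = Pow(2555, -1) = Rational(1, 2555)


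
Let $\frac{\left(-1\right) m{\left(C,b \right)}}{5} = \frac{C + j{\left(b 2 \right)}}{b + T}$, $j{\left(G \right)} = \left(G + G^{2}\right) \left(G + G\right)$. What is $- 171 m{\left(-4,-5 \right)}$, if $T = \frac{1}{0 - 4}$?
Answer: $\frac{2056560}{7} \approx 2.9379 \cdot 10^{5}$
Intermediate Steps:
$T = - \frac{1}{4}$ ($T = \frac{1}{-4} = - \frac{1}{4} \approx -0.25$)
$j{\left(G \right)} = 2 G \left(G + G^{2}\right)$ ($j{\left(G \right)} = \left(G + G^{2}\right) 2 G = 2 G \left(G + G^{2}\right)$)
$m{\left(C,b \right)} = - \frac{5 \left(C + 8 b^{2} \left(1 + 2 b\right)\right)}{- \frac{1}{4} + b}$ ($m{\left(C,b \right)} = - 5 \frac{C + 2 \left(b 2\right)^{2} \left(1 + b 2\right)}{b - \frac{1}{4}} = - 5 \frac{C + 2 \left(2 b\right)^{2} \left(1 + 2 b\right)}{- \frac{1}{4} + b} = - 5 \frac{C + 2 \cdot 4 b^{2} \left(1 + 2 b\right)}{- \frac{1}{4} + b} = - 5 \frac{C + 8 b^{2} \left(1 + 2 b\right)}{- \frac{1}{4} + b} = - \frac{5 \left(C + 8 b^{2} \left(1 + 2 b\right)\right)}{- \frac{1}{4} + b}$)
$- 171 m{\left(-4,-5 \right)} = - 171 \frac{20 \left(\left(-1\right) \left(-4\right) + 8 \left(-5\right)^{2} \left(-1 - -10\right)\right)}{-1 + 4 \left(-5\right)} = - 171 \frac{20 \left(4 + 8 \cdot 25 \left(-1 + 10\right)\right)}{-1 - 20} = - 171 \frac{20 \left(4 + 8 \cdot 25 \cdot 9\right)}{-21} = - 171 \cdot 20 \left(- \frac{1}{21}\right) \left(4 + 1800\right) = - 171 \cdot 20 \left(- \frac{1}{21}\right) 1804 = \left(-171\right) \left(- \frac{36080}{21}\right) = \frac{2056560}{7}$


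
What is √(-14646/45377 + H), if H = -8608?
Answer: I*√17725157477974/45377 ≈ 92.781*I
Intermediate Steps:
√(-14646/45377 + H) = √(-14646/45377 - 8608) = √(-390619862/45377) = I*√17725157477974/45377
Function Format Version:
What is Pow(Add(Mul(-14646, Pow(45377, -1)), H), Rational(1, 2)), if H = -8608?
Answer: Mul(Rational(1, 45377), I, Pow(17725157477974, Rational(1, 2))) ≈ Mul(92.781, I)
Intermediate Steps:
Pow(Add(Mul(-14646, Pow(45377, -1)), H), Rational(1, 2)) = Pow(Add(Mul(-14646, Pow(45377, -1)), -8608), Rational(1, 2)) = Pow(Add(Mul(-14646, Rational(1, 45377)), -8608), Rational(1, 2)) = Pow(Add(Rational(-14646, 45377), -8608), Rational(1, 2)) = Pow(Rational(-390619862, 45377), Rational(1, 2)) = Mul(Rational(1, 45377), I, Pow(17725157477974, Rational(1, 2)))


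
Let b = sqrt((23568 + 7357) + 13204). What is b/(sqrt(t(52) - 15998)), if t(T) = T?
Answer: -I*sqrt(703681034)/15946 ≈ -1.6636*I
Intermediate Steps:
b = sqrt(44129) (b = sqrt(30925 + 13204) = sqrt(44129) ≈ 210.07)
b/(sqrt(t(52) - 15998)) = sqrt(44129)/(sqrt(52 - 15998)) = sqrt(44129)/(sqrt(-15946)) = sqrt(44129)/((I*sqrt(15946))) = sqrt(44129)*(-I*sqrt(15946)/15946) = -I*sqrt(703681034)/15946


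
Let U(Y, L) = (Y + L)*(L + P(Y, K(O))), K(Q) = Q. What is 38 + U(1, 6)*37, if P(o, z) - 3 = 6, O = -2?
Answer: 3923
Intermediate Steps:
P(o, z) = 9 (P(o, z) = 3 + 6 = 9)
U(Y, L) = (9 + L)*(L + Y) (U(Y, L) = (Y + L)*(L + 9) = (L + Y)*(9 + L) = (9 + L)*(L + Y))
38 + U(1, 6)*37 = 38 + (6**2 + 9*6 + 9*1 + 6*1)*37 = 38 + (36 + 54 + 9 + 6)*37 = 38 + 105*37 = 38 + 3885 = 3923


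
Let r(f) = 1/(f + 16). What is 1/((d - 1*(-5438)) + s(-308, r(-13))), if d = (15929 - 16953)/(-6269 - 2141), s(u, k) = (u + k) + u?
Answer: 12615/60835271 ≈ 0.00020736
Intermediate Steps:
r(f) = 1/(16 + f)
s(u, k) = k + 2*u (s(u, k) = (k + u) + u = k + 2*u)
d = 512/4205 (d = -1024/(-8410) = -1024*(-1/8410) = 512/4205 ≈ 0.12176)
1/((d - 1*(-5438)) + s(-308, r(-13))) = 1/((512/4205 - 1*(-5438)) + (1/(16 - 13) + 2*(-308))) = 1/((512/4205 + 5438) + (1/3 - 616)) = 1/(22867302/4205 + (1/3 - 616)) = 1/(22867302/4205 - 1847/3) = 1/(60835271/12615) = 12615/60835271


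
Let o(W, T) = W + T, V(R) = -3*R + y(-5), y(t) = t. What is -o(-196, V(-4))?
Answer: 189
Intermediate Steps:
V(R) = -5 - 3*R (V(R) = -3*R - 5 = -5 - 3*R)
o(W, T) = T + W
-o(-196, V(-4)) = -((-5 - 3*(-4)) - 196) = -((-5 + 12) - 196) = -(7 - 196) = -1*(-189) = 189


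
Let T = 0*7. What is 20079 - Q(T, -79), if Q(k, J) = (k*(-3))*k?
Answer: 20079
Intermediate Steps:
T = 0
Q(k, J) = -3*k² (Q(k, J) = (-3*k)*k = -3*k²)
20079 - Q(T, -79) = 20079 - (-3)*0² = 20079 - (-3)*0 = 20079 - 1*0 = 20079 + 0 = 20079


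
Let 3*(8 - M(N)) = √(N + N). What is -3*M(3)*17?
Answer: -408 + 17*√6 ≈ -366.36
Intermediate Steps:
M(N) = 8 - √2*√N/3 (M(N) = 8 - √(N + N)/3 = 8 - √2*√N/3)
-3*M(3)*17 = -3*(8 - √2*√3/3)*17 = -3*(8 - √6/3)*17 = (-24 + √6)*17 = -408 + 17*√6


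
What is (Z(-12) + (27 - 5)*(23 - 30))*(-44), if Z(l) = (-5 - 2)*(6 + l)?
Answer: 4928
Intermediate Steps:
Z(l) = -42 - 7*l (Z(l) = -7*(6 + l) = -42 - 7*l)
(Z(-12) + (27 - 5)*(23 - 30))*(-44) = ((-42 - 7*(-12)) + (27 - 5)*(23 - 30))*(-44) = ((-42 + 84) + 22*(-7))*(-44) = (42 - 154)*(-44) = -112*(-44) = 4928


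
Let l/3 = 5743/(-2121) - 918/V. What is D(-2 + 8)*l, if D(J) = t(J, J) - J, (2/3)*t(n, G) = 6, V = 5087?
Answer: -93485157/3596509 ≈ -25.993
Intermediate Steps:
t(n, G) = 9 (t(n, G) = (3/2)*6 = 9)
D(J) = 9 - J
l = -31161719/3596509 (l = 3*(5743/(-2121) - 918/5087) = 3*(5743*(-1/2121) - 918*1/5087) = 3*(-5743/2121 - 918/5087) = 3*(-31161719/10789527) = -31161719/3596509 ≈ -8.6644)
D(-2 + 8)*l = (9 - (-2 + 8))*(-31161719/3596509) = (9 - 1*6)*(-31161719/3596509) = (9 - 6)*(-31161719/3596509) = 3*(-31161719/3596509) = -93485157/3596509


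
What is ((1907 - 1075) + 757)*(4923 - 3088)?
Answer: 2915815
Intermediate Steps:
((1907 - 1075) + 757)*(4923 - 3088) = (832 + 757)*1835 = 1589*1835 = 2915815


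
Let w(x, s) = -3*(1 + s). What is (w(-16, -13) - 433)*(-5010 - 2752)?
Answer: 3081514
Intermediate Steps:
w(x, s) = -3 - 3*s
(w(-16, -13) - 433)*(-5010 - 2752) = ((-3 - 3*(-13)) - 433)*(-5010 - 2752) = ((-3 + 39) - 433)*(-7762) = (36 - 433)*(-7762) = -397*(-7762) = 3081514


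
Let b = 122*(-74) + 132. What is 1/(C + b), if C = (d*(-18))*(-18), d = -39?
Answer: -1/21532 ≈ -4.6442e-5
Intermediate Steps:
C = -12636 (C = -39*(-18)*(-18) = 702*(-18) = -12636)
b = -8896 (b = -9028 + 132 = -8896)
1/(C + b) = 1/(-12636 - 8896) = 1/(-21532) = -1/21532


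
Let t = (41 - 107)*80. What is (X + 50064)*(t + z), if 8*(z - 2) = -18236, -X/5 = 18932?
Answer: 337034270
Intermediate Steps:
X = -94660 (X = -5*18932 = -94660)
t = -5280 (t = -66*80 = -5280)
z = -4555/2 (z = 2 + (⅛)*(-18236) = 2 - 4559/2 = -4555/2 ≈ -2277.5)
(X + 50064)*(t + z) = (-94660 + 50064)*(-5280 - 4555/2) = -44596*(-15115/2) = 337034270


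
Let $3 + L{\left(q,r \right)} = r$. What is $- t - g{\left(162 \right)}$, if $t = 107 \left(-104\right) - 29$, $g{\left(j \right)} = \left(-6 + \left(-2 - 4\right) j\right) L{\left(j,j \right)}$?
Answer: $166659$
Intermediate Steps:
$L{\left(q,r \right)} = -3 + r$
$g{\left(j \right)} = \left(-6 - 6 j\right) \left(-3 + j\right)$ ($g{\left(j \right)} = \left(-6 + \left(-2 - 4\right) j\right) \left(-3 + j\right) = \left(-6 - 6 j\right) \left(-3 + j\right)$)
$t = -11157$ ($t = -11128 - 29 = -11157$)
$- t - g{\left(162 \right)} = \left(-1\right) \left(-11157\right) - - 6 \left(1 + 162\right) \left(-3 + 162\right) = 11157 - \left(-6\right) 163 \cdot 159 = 11157 - -155502 = 11157 + 155502 = 166659$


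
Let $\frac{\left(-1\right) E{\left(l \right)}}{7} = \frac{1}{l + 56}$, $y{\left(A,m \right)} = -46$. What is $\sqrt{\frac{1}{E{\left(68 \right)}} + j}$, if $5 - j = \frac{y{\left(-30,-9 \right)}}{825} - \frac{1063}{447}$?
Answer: $\frac{2 i \sqrt{76118238042}}{172095} \approx 3.2063 i$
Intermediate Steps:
$E{\left(l \right)} = - \frac{7}{56 + l}$ ($E{\left(l \right)} = - \frac{7}{l + 56} = - \frac{7}{56 + l}$)
$j = \frac{913804}{122925}$ ($j = 5 - \left(- \frac{46}{825} - \frac{1063}{447}\right) = 5 - - \frac{299179}{122925} = 5 + \frac{299179}{122925} = \frac{913804}{122925} \approx 7.4338$)
$\sqrt{\frac{1}{E{\left(68 \right)}} + j} = \sqrt{\frac{1}{\left(-7\right) \frac{1}{56 + 68}} + \frac{913804}{122925}} = \sqrt{\frac{1}{\left(-7\right) \frac{1}{124}} + \frac{913804}{122925}} = \sqrt{\frac{1}{- \frac{7}{124}} + \frac{913804}{122925}} = \sqrt{- \frac{124}{7} + \frac{913804}{122925}} = \sqrt{- \frac{8846072}{860475}} = \frac{2 i \sqrt{76118238042}}{172095}$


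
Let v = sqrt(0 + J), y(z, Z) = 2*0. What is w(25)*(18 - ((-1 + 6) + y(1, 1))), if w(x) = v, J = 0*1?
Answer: 0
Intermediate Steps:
y(z, Z) = 0
J = 0
v = 0 (v = sqrt(0 + 0) = sqrt(0) = 0)
w(x) = 0
w(25)*(18 - ((-1 + 6) + y(1, 1))) = 0*(18 - ((-1 + 6) + 0)) = 0*(18 - (5 + 0)) = 0*(18 - 1*5) = 0*(18 - 5) = 0*13 = 0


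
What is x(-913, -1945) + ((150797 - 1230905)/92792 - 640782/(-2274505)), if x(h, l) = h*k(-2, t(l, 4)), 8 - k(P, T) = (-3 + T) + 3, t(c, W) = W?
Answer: -193293320348279/52763966990 ≈ -3663.4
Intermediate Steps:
k(P, T) = 8 - T (k(P, T) = 8 - ((-3 + T) + 3) = 8 - T)
x(h, l) = 4*h (x(h, l) = h*(8 - 1*4) = h*(8 - 4) = h*4 = 4*h)
x(-913, -1945) + ((150797 - 1230905)/92792 - 640782/(-2274505)) = 4*(-913) + ((150797 - 1230905)/92792 - 640782/(-2274505)) = -3652 + (-1080108*1/92792 - 640782*(-1/2274505)) = -3652 + (-270027/23198 + 640782/2274505) = -3652 - 599312900799/52763966990 = -193293320348279/52763966990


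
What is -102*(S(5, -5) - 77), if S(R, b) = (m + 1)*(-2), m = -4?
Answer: 7242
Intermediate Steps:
S(R, b) = 6 (S(R, b) = (-4 + 1)*(-2) = -3*(-2) = 6)
-102*(S(5, -5) - 77) = -102*(6 - 77) = -102*(-71) = 7242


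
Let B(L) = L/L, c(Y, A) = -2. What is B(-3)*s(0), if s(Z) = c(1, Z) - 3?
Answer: -5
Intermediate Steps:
s(Z) = -5 (s(Z) = -2 - 3 = -5)
B(L) = 1
B(-3)*s(0) = 1*(-5) = -5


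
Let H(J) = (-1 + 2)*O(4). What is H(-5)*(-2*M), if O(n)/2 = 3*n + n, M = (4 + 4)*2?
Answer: -1024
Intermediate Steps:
M = 16 (M = 8*2 = 16)
O(n) = 8*n (O(n) = 2*(3*n + n) = 2*(4*n) = 8*n)
H(J) = 32 (H(J) = (-1 + 2)*(8*4) = 1*32 = 32)
H(-5)*(-2*M) = 32*(-2*16) = 32*(-32) = -1024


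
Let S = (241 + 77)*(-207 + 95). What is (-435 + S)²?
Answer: 1299674601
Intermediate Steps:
S = -35616 (S = 318*(-112) = -35616)
(-435 + S)² = (-435 - 35616)² = (-36051)² = 1299674601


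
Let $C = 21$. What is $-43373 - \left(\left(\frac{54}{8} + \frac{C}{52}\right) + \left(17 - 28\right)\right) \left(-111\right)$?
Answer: $- \frac{569399}{13} \approx -43800.0$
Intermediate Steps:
$-43373 - \left(\left(\frac{54}{8} + \frac{C}{52}\right) + \left(17 - 28\right)\right) \left(-111\right) = -43373 - \left(\left(\frac{54}{8} + \frac{21}{52}\right) + \left(17 - 28\right)\right) \left(-111\right) = -43373 - \left(\left(54 \cdot \frac{1}{8} + 21 \cdot \frac{1}{52}\right) - 11\right) \left(-111\right) = -43373 - \left(\left(\frac{27}{4} + \frac{21}{52}\right) - 11\right) \left(-111\right) = -43373 - \left(\frac{93}{13} - 11\right) \left(-111\right) = -43373 - \left(- \frac{50}{13}\right) \left(-111\right) = -43373 - \frac{5550}{13} = - \frac{569399}{13}$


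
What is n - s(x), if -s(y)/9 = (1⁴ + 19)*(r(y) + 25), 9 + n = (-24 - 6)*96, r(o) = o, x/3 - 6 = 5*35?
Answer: 99351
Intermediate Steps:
x = 543 (x = 18 + 3*(5*35) = 18 + 3*175 = 18 + 525 = 543)
n = -2889 (n = -9 + (-24 - 6)*96 = -9 - 30*96 = -9 - 2880 = -2889)
s(y) = -4500 - 180*y (s(y) = -9*(1⁴ + 19)*(y + 25) = -9*(1 + 19)*(25 + y) = -180*(25 + y) = -9*(500 + 20*y) = -4500 - 180*y)
n - s(x) = -2889 - (-4500 - 180*543) = -2889 - (-4500 - 97740) = -2889 - 1*(-102240) = -2889 + 102240 = 99351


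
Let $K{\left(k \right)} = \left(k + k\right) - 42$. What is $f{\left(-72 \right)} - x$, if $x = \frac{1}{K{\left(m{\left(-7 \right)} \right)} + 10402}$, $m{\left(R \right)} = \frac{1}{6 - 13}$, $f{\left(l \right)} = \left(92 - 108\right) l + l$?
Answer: $\frac{78319433}{72518} \approx 1080.0$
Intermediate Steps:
$f{\left(l \right)} = - 15 l$ ($f{\left(l \right)} = - 16 l + l = - 15 l$)
$m{\left(R \right)} = - \frac{1}{7}$ ($m{\left(R \right)} = \frac{1}{-7} = - \frac{1}{7}$)
$K{\left(k \right)} = -42 + 2 k$ ($K{\left(k \right)} = 2 k - 42 = -42 + 2 k$)
$x = \frac{7}{72518}$ ($x = \frac{1}{\left(-42 + 2 \left(- \frac{1}{7}\right)\right) + 10402} = \frac{1}{\left(-42 - \frac{2}{7}\right) + 10402} = \frac{1}{- \frac{296}{7} + 10402} = \frac{1}{\frac{72518}{7}} = \frac{7}{72518} \approx 9.6528 \cdot 10^{-5}$)
$f{\left(-72 \right)} - x = \left(-15\right) \left(-72\right) - \frac{7}{72518} = 1080 - \frac{7}{72518} = \frac{78319433}{72518}$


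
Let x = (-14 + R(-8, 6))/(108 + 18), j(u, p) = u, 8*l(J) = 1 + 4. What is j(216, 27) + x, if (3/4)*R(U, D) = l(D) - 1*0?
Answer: 163217/756 ≈ 215.90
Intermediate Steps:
l(J) = 5/8 (l(J) = (1 + 4)/8 = (1/8)*5 = 5/8)
R(U, D) = 5/6 (R(U, D) = 4*(5/8 - 1*0)/3 = 4*(5/8 + 0)/3 = (4/3)*(5/8) = 5/6)
x = -79/756 (x = (-14 + 5/6)/(108 + 18) = -79/6/126 = (1/126)*(-79/6) = -79/756 ≈ -0.10450)
j(216, 27) + x = 216 - 79/756 = 163217/756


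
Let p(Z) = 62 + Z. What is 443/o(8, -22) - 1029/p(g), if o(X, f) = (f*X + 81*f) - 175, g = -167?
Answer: 102302/10665 ≈ 9.5923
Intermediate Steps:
o(X, f) = -175 + 81*f + X*f (o(X, f) = (X*f + 81*f) - 175 = (81*f + X*f) - 175 = -175 + 81*f + X*f)
443/o(8, -22) - 1029/p(g) = 443/(-175 + 81*(-22) + 8*(-22)) - 1029/(62 - 167) = 443/(-175 - 1782 - 176) - 1029/(-105) = 443/(-2133) - 1029*(-1/105) = 443*(-1/2133) + 49/5 = -443/2133 + 49/5 = 102302/10665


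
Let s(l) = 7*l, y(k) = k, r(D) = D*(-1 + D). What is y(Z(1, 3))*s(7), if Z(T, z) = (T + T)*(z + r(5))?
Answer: 2254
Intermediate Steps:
Z(T, z) = 2*T*(20 + z) (Z(T, z) = (T + T)*(z + 5*(-1 + 5)) = (2*T)*(z + 5*4) = (2*T)*(z + 20) = (2*T)*(20 + z) = 2*T*(20 + z))
y(Z(1, 3))*s(7) = (2*1*(20 + 3))*(7*7) = (2*1*23)*49 = 46*49 = 2254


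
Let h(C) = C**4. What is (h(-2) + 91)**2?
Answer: 11449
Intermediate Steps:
(h(-2) + 91)**2 = ((-2)**4 + 91)**2 = (16 + 91)**2 = 107**2 = 11449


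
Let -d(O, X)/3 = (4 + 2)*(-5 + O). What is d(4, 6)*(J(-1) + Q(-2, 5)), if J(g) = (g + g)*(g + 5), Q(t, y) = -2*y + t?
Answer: -360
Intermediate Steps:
Q(t, y) = t - 2*y
d(O, X) = 90 - 18*O (d(O, X) = -3*(4 + 2)*(-5 + O) = -18*(-5 + O) = -3*(-30 + 6*O) = 90 - 18*O)
J(g) = 2*g*(5 + g) (J(g) = (2*g)*(5 + g) = 2*g*(5 + g))
d(4, 6)*(J(-1) + Q(-2, 5)) = (90 - 18*4)*(2*(-1)*(5 - 1) + (-2 - 2*5)) = (90 - 72)*(2*(-1)*4 + (-2 - 10)) = 18*(-8 - 12) = 18*(-20) = -360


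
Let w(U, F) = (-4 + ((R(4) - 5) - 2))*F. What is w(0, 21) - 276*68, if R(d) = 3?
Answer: -18936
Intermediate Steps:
w(U, F) = -8*F (w(U, F) = (-4 + ((3 - 5) - 2))*F = (-4 + (-2 - 2))*F = (-4 - 4)*F = -8*F)
w(0, 21) - 276*68 = -8*21 - 276*68 = -168 - 18768 = -18936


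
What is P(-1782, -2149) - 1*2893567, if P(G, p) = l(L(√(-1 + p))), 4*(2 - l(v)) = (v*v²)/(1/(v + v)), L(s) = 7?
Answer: -5789531/2 ≈ -2.8948e+6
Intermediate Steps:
l(v) = 2 - v⁴/2 (l(v) = 2 - v*v²/(4*(1/(v + v))) = 2 - v³/(4*(1/(2*v))) = 2 - v³*2*v/4 = 2 - v⁴/2)
P(G, p) = -2397/2 (P(G, p) = 2 - ½*7⁴ = 2 - ½*2401 = 2 - 2401/2 = -2397/2)
P(-1782, -2149) - 1*2893567 = -2397/2 - 1*2893567 = -2397/2 - 2893567 = -5789531/2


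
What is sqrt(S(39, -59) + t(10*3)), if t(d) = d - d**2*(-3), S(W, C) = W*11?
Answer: 9*sqrt(39) ≈ 56.205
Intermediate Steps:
S(W, C) = 11*W
t(d) = d + 3*d**2
sqrt(S(39, -59) + t(10*3)) = sqrt(11*39 + (10*3)*(1 + 3*(10*3))) = sqrt(429 + 30*(1 + 3*30)) = sqrt(429 + 30*(1 + 90)) = sqrt(429 + 30*91) = sqrt(429 + 2730) = sqrt(3159) = 9*sqrt(39)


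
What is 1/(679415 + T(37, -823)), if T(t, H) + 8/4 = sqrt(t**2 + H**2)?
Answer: 679413/461601345871 - sqrt(678698)/461601345871 ≈ 1.4701e-6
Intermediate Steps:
T(t, H) = -2 + sqrt(H**2 + t**2) (T(t, H) = -2 + sqrt(t**2 + H**2) = -2 + sqrt(H**2 + t**2))
1/(679415 + T(37, -823)) = 1/(679415 + (-2 + sqrt((-823)**2 + 37**2))) = 1/(679415 + (-2 + sqrt(677329 + 1369))) = 1/(679415 + (-2 + sqrt(678698))) = 1/(679413 + sqrt(678698))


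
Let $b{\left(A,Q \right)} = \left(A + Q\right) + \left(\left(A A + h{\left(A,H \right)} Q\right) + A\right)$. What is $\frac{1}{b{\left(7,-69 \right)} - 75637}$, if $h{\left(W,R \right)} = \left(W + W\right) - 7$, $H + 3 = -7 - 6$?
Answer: $- \frac{1}{76126} \approx -1.3136 \cdot 10^{-5}$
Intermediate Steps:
$H = -16$ ($H = -3 - 13 = -16$)
$h{\left(W,R \right)} = -7 + 2 W$ ($h{\left(W,R \right)} = 2 W - 7 = -7 + 2 W$)
$b{\left(A,Q \right)} = Q + A^{2} + 2 A + Q \left(-7 + 2 A\right)$ ($b{\left(A,Q \right)} = \left(A + Q\right) + \left(\left(A A + \left(-7 + 2 A\right) Q\right) + A\right) = \left(A + Q\right) + \left(\left(A^{2} + Q \left(-7 + 2 A\right)\right) + A\right) = \left(A + Q\right) + \left(A + A^{2} + Q \left(-7 + 2 A\right)\right) = Q + A^{2} + 2 A + Q \left(-7 + 2 A\right)$)
$\frac{1}{b{\left(7,-69 \right)} - 75637} = \frac{1}{\left(-69 + 7^{2} + 2 \cdot 7 - 69 \left(-7 + 2 \cdot 7\right)\right) - 75637} = \frac{1}{\left(-69 + 49 + 14 - 69 \left(-7 + 14\right)\right) - 75637} = \frac{1}{\left(-69 + 49 + 14 - 483\right) - 75637} = \frac{1}{-489 - 75637} = \frac{1}{-76126} = - \frac{1}{76126}$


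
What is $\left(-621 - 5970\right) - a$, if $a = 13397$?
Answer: $-19988$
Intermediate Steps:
$\left(-621 - 5970\right) - a = \left(-621 - 5970\right) - 13397 = -6591 - 13397 = -19988$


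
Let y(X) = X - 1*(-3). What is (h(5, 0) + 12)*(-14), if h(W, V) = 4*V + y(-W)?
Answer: -140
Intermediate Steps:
y(X) = 3 + X (y(X) = X + 3 = 3 + X)
h(W, V) = 3 - W + 4*V (h(W, V) = 4*V + (3 - W) = 3 - W + 4*V)
(h(5, 0) + 12)*(-14) = ((3 - 1*5 + 4*0) + 12)*(-14) = ((3 - 5 + 0) + 12)*(-14) = (-2 + 12)*(-14) = 10*(-14) = -140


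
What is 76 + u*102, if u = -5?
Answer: -434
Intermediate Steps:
76 + u*102 = 76 - 5*102 = 76 - 510 = -434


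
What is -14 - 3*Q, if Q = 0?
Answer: -14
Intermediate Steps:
-14 - 3*Q = -14 - 3*0 = -14 + 0 = -14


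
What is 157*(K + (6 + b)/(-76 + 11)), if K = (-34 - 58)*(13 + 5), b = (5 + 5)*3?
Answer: -16905132/65 ≈ -2.6008e+5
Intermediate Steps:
b = 30 (b = 10*3 = 30)
K = -1656 (K = -92*18 = -1656)
157*(K + (6 + b)/(-76 + 11)) = 157*(-1656 + (6 + 30)/(-76 + 11)) = 157*(-1656 + 36/(-65)) = 157*(-1656 + 36*(-1/65)) = 157*(-1656 - 36/65) = 157*(-107676/65) = -16905132/65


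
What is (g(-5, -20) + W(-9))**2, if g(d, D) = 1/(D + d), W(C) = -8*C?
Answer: 3236401/625 ≈ 5178.2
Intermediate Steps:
(g(-5, -20) + W(-9))**2 = (1/(-20 - 5) - 8*(-9))**2 = (1/(-25) + 72)**2 = (-1/25 + 72)**2 = (1799/25)**2 = 3236401/625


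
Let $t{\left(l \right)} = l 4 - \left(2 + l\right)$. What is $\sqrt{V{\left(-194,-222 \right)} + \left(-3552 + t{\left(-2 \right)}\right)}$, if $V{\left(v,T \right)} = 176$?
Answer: $6 i \sqrt{94} \approx 58.172 i$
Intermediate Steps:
$t{\left(l \right)} = -2 + 3 l$ ($t{\left(l \right)} = 4 l - \left(2 + l\right) = -2 + 3 l$)
$\sqrt{V{\left(-194,-222 \right)} + \left(-3552 + t{\left(-2 \right)}\right)} = \sqrt{176 + \left(-3552 + \left(-2 + 3 \left(-2\right)\right)\right)} = \sqrt{176 - 3560} = \sqrt{-3384} = 6 i \sqrt{94}$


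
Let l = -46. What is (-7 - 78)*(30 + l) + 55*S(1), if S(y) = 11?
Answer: 1965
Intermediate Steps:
(-7 - 78)*(30 + l) + 55*S(1) = (-7 - 78)*(30 - 46) + 55*11 = -85*(-16) + 605 = 1360 + 605 = 1965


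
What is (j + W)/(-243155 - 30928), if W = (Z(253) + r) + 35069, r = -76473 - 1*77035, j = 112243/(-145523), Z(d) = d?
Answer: 5732964507/13295126803 ≈ 0.43121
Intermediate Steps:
j = -112243/145523 (j = 112243*(-1/145523) = -112243/145523 ≈ -0.77131)
r = -153508 (r = -76473 - 77035 = -153508)
W = -118186 (W = (253 - 153508) + 35069 = -153255 + 35069 = -118186)
(j + W)/(-243155 - 30928) = (-112243/145523 - 118186)/(-243155 - 30928) = -17198893521/145523/(-274083) = -17198893521/145523*(-1/274083) = 5732964507/13295126803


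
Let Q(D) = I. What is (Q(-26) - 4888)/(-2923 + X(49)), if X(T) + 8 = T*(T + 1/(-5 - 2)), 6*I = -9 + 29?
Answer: 14654/1611 ≈ 9.0962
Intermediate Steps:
I = 10/3 (I = (-9 + 29)/6 = (1/6)*20 = 10/3 ≈ 3.3333)
Q(D) = 10/3
X(T) = -8 + T*(-1/7 + T) (X(T) = -8 + T*(T + 1/(-5 - 2)) = -8 + T*(T + 1/(-7)) = -8 + T*(T - 1/7) = -8 + T*(-1/7 + T))
(Q(-26) - 4888)/(-2923 + X(49)) = (10/3 - 4888)/(-2923 + (-8 + 49**2 - 1/7*49)) = -14654/(3*(-2923 + (-8 + 2401 - 7))) = -14654/(3*(-2923 + 2386)) = -14654/3/(-537) = -14654/3*(-1/537) = 14654/1611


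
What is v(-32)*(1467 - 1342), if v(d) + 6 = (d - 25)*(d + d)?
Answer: 455250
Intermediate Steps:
v(d) = -6 + 2*d*(-25 + d) (v(d) = -6 + (d - 25)*(d + d) = -6 + (-25 + d)*(2*d) = -6 + 2*d*(-25 + d))
v(-32)*(1467 - 1342) = (-6 - 50*(-32) + 2*(-32)²)*(1467 - 1342) = (-6 + 1600 + 2*1024)*125 = (-6 + 1600 + 2048)*125 = 3642*125 = 455250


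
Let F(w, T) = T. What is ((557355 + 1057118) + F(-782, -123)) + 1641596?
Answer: 3255946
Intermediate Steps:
((557355 + 1057118) + F(-782, -123)) + 1641596 = ((557355 + 1057118) - 123) + 1641596 = (1614473 - 123) + 1641596 = 1614350 + 1641596 = 3255946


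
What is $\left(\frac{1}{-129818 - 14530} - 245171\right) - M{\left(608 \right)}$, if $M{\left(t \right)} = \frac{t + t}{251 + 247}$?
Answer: $- \frac{979131521925}{3993628} \approx -2.4517 \cdot 10^{5}$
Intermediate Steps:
$M{\left(t \right)} = \frac{t}{249}$ ($M{\left(t \right)} = \frac{2 t}{498} = 2 t \frac{1}{498} = \frac{t}{249}$)
$\left(\frac{1}{-129818 - 14530} - 245171\right) - M{\left(608 \right)} = \left(\frac{1}{-129818 - 14530} - 245171\right) - \frac{1}{249} \cdot 608 = \left(\frac{1}{-144348} - 245171\right) - \frac{608}{249} = \left(- \frac{1}{144348} - 245171\right) - \frac{608}{249} = - \frac{35389943509}{144348} - \frac{608}{249} = - \frac{979131521925}{3993628}$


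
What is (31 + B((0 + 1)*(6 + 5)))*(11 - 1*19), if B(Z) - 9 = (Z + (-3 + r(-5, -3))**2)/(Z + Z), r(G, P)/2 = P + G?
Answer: -5008/11 ≈ -455.27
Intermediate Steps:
r(G, P) = 2*G + 2*P (r(G, P) = 2*(P + G) = 2*(G + P) = 2*G + 2*P)
B(Z) = 9 + (361 + Z)/(2*Z) (B(Z) = 9 + (Z + (-3 + (2*(-5) + 2*(-3)))**2)/(Z + Z) = 9 + (Z + (-3 + (-10 - 6))**2)/((2*Z)) = 9 + (Z + (-3 - 16)**2)*(1/(2*Z)) = 9 + (Z + (-19)**2)*(1/(2*Z)) = 9 + (Z + 361)*(1/(2*Z)) = 9 + (361 + Z)*(1/(2*Z)) = 9 + (361 + Z)/(2*Z))
(31 + B((0 + 1)*(6 + 5)))*(11 - 1*19) = (31 + 19*(19 + (0 + 1)*(6 + 5))/(2*(((0 + 1)*(6 + 5)))))*(11 - 1*19) = (31 + 19*(19 + 1*11)/(2*((1*11))))*(11 - 19) = (31 + (19/2)*(19 + 11)/11)*(-8) = (31 + (19/2)*(1/11)*30)*(-8) = (31 + 285/11)*(-8) = (626/11)*(-8) = -5008/11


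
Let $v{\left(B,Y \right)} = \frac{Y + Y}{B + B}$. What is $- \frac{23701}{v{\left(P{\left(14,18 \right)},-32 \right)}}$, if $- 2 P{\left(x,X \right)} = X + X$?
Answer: $- \frac{213309}{16} \approx -13332.0$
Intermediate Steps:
$P{\left(x,X \right)} = - X$ ($P{\left(x,X \right)} = - \frac{X + X}{2} = - \frac{2 X}{2} = - X$)
$v{\left(B,Y \right)} = \frac{Y}{B}$ ($v{\left(B,Y \right)} = \frac{2 Y}{2 B} = 2 Y \frac{1}{2 B} = \frac{Y}{B}$)
$- \frac{23701}{v{\left(P{\left(14,18 \right)},-32 \right)}} = - \frac{23701}{\left(-32\right) \frac{1}{\left(-1\right) 18}} = - \frac{23701}{\left(-32\right) \frac{1}{-18}} = - \frac{23701}{\left(-32\right) \left(- \frac{1}{18}\right)} = - \frac{23701}{\frac{16}{9}} = \left(-23701\right) \frac{9}{16} = - \frac{213309}{16}$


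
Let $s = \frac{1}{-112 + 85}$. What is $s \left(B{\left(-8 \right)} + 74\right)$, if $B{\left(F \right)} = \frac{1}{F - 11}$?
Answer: $- \frac{1405}{513} \approx -2.7388$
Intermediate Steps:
$B{\left(F \right)} = \frac{1}{-11 + F}$
$s = - \frac{1}{27}$ ($s = \frac{1}{-27} = - \frac{1}{27} \approx -0.037037$)
$s \left(B{\left(-8 \right)} + 74\right) = - \frac{\frac{1}{-11 - 8} + 74}{27} = - \frac{\frac{1}{-19} + 74}{27} = - \frac{- \frac{1}{19} + 74}{27} = \left(- \frac{1}{27}\right) \frac{1405}{19} = - \frac{1405}{513}$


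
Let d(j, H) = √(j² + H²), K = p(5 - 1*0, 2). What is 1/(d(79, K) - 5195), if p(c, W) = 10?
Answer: -5195/26981684 - √6341/26981684 ≈ -0.00019549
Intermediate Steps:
K = 10
d(j, H) = √(H² + j²)
1/(d(79, K) - 5195) = 1/(√(10² + 79²) - 5195) = 1/(√(100 + 6241) - 5195) = 1/(√6341 - 5195) = 1/(-5195 + √6341)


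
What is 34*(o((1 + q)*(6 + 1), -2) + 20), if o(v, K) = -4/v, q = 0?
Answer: 4624/7 ≈ 660.57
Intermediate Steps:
34*(o((1 + q)*(6 + 1), -2) + 20) = 34*(-4*1/((1 + 0)*(6 + 1)) + 20) = 34*(-4/(1*7) + 20) = 34*(-4/7 + 20) = 34*(136/7) = 4624/7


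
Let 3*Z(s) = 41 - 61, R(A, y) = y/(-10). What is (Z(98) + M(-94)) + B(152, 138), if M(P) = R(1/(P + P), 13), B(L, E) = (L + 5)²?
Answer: 739231/30 ≈ 24641.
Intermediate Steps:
R(A, y) = -y/10 (R(A, y) = y*(-⅒) = -y/10)
B(L, E) = (5 + L)²
Z(s) = -20/3 (Z(s) = (41 - 61)/3 = (⅓)*(-20) = -20/3)
M(P) = -13/10 (M(P) = -⅒*13 = -13/10)
(Z(98) + M(-94)) + B(152, 138) = (-20/3 - 13/10) + (5 + 152)² = -239/30 + 157² = -239/30 + 24649 = 739231/30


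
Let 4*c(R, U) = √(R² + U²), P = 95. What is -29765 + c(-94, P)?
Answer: -29765 + √17861/4 ≈ -29732.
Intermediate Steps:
c(R, U) = √(R² + U²)/4
-29765 + c(-94, P) = -29765 + √((-94)² + 95²)/4 = -29765 + √(8836 + 9025)/4 = -29765 + √17861/4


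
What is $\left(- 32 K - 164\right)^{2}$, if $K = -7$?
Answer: $3600$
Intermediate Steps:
$\left(- 32 K - 164\right)^{2} = \left(\left(-32\right) \left(-7\right) - 164\right)^{2} = \left(224 - 164\right)^{2} = 60^{2} = 3600$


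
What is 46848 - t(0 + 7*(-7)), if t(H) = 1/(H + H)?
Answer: 4591105/98 ≈ 46848.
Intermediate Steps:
t(H) = 1/(2*H)
46848 - t(0 + 7*(-7)) = 46848 - 1/(2*(0 + 7*(-7))) = 46848 - 1/(2*(0 - 49)) = 46848 - 1/(2*(-49)) = 46848 - (-1)/(2*49) = 46848 - 1*(-1/98) = 46848 + 1/98 = 4591105/98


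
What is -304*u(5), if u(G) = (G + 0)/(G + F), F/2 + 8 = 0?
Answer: 1520/11 ≈ 138.18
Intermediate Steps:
F = -16 (F = -16 + 2*0 = -16 + 0 = -16)
u(G) = G/(-16 + G) (u(G) = (G + 0)/(G - 16) = G/(-16 + G))
-304*u(5) = -1520/(-16 + 5) = -1520/(-11) = -1520*(-1)/11 = -304*(-5/11) = 1520/11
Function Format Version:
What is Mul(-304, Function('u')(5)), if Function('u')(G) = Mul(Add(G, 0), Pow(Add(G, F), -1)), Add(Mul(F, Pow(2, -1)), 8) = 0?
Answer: Rational(1520, 11) ≈ 138.18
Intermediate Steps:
F = -16 (F = Add(-16, Mul(2, 0)) = Add(-16, 0) = -16)
Function('u')(G) = Mul(G, Pow(Add(-16, G), -1)) (Function('u')(G) = Mul(Add(G, 0), Pow(Add(G, -16), -1)) = Mul(G, Pow(Add(-16, G), -1)))
Mul(-304, Function('u')(5)) = Mul(-304, Mul(5, Pow(Add(-16, 5), -1))) = Mul(-304, Mul(5, Pow(-11, -1))) = Mul(-304, Mul(5, Rational(-1, 11))) = Mul(-304, Rational(-5, 11)) = Rational(1520, 11)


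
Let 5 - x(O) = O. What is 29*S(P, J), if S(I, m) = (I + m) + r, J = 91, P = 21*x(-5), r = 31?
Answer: 9628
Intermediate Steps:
x(O) = 5 - O
P = 210 (P = 21*(5 - 1*(-5)) = 21*(5 + 5) = 21*10 = 210)
S(I, m) = 31 + I + m (S(I, m) = (I + m) + 31 = 31 + I + m)
29*S(P, J) = 29*(31 + 210 + 91) = 29*332 = 9628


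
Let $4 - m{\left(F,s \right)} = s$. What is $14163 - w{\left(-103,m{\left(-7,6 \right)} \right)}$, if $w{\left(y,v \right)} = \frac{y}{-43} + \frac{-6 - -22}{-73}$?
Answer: $\frac{44450826}{3139} \approx 14161.0$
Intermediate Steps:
$m{\left(F,s \right)} = 4 - s$
$w{\left(y,v \right)} = - \frac{16}{73} - \frac{y}{43}$ ($w{\left(y,v \right)} = y \left(- \frac{1}{43}\right) + \left(-6 + 22\right) \left(- \frac{1}{73}\right) = - \frac{y}{43} + 16 \left(- \frac{1}{73}\right) = - \frac{y}{43} - \frac{16}{73} = - \frac{16}{73} - \frac{y}{43}$)
$14163 - w{\left(-103,m{\left(-7,6 \right)} \right)} = 14163 - \left(- \frac{16}{73} - - \frac{103}{43}\right) = 14163 - \left(- \frac{16}{73} + \frac{103}{43}\right) = 14163 - \frac{6831}{3139} = \frac{44450826}{3139}$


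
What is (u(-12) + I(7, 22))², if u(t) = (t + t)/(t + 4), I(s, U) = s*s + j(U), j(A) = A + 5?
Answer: 6241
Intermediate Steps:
j(A) = 5 + A
I(s, U) = 5 + U + s² (I(s, U) = s*s + (5 + U) = s² + (5 + U) = 5 + U + s²)
u(t) = 2*t/(4 + t) (u(t) = (2*t)/(4 + t) = 2*t/(4 + t))
(u(-12) + I(7, 22))² = (2*(-12)/(4 - 12) + (5 + 22 + 7²))² = (2*(-12)/(-8) + (5 + 22 + 49))² = (2*(-12)*(-⅛) + 76)² = (3 + 76)² = 79² = 6241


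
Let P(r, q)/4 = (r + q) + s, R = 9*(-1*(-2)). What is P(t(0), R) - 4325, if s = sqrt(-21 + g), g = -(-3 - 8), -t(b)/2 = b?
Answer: -4253 + 4*I*sqrt(10) ≈ -4253.0 + 12.649*I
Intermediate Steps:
t(b) = -2*b
g = 11 (g = -1*(-11) = 11)
R = 18 (R = 9*2 = 18)
s = I*sqrt(10) (s = sqrt(-21 + 11) = sqrt(-10) = I*sqrt(10) ≈ 3.1623*I)
P(r, q) = 4*q + 4*r + 4*I*sqrt(10) (P(r, q) = 4*((r + q) + I*sqrt(10)) = 4*((q + r) + I*sqrt(10)) = 4*(q + r + I*sqrt(10)) = 4*q + 4*r + 4*I*sqrt(10))
P(t(0), R) - 4325 = (4*18 + 4*(-2*0) + 4*I*sqrt(10)) - 4325 = (72 + 4*0 + 4*I*sqrt(10)) - 4325 = (72 + 0 + 4*I*sqrt(10)) - 4325 = (72 + 4*I*sqrt(10)) - 4325 = -4253 + 4*I*sqrt(10)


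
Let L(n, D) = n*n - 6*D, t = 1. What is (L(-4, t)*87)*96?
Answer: 83520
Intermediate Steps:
L(n, D) = n² - 6*D
(L(-4, t)*87)*96 = (((-4)² - 6*1)*87)*96 = ((16 - 6)*87)*96 = (10*87)*96 = 870*96 = 83520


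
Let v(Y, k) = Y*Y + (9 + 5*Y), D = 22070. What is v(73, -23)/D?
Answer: 5703/22070 ≈ 0.25841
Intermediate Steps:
v(Y, k) = 9 + Y² + 5*Y (v(Y, k) = Y² + (9 + 5*Y) = 9 + Y² + 5*Y)
v(73, -23)/D = (9 + 73² + 5*73)/22070 = (9 + 5329 + 365)*(1/22070) = 5703*(1/22070) = 5703/22070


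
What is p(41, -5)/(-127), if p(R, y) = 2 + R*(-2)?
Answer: 80/127 ≈ 0.62992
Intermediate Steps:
p(R, y) = 2 - 2*R
p(41, -5)/(-127) = (2 - 2*41)/(-127) = (2 - 82)*(-1/127) = -80*(-1/127) = 80/127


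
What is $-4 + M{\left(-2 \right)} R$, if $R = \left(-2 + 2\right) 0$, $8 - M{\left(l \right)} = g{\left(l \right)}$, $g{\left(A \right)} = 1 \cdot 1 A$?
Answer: $-4$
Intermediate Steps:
$g{\left(A \right)} = A$ ($g{\left(A \right)} = 1 A = A$)
$M{\left(l \right)} = 8 - l$
$R = 0$ ($R = 0 \cdot 0 = 0$)
$-4 + M{\left(-2 \right)} R = -4 + \left(8 - -2\right) 0 = -4 + \left(8 + 2\right) 0 = -4 + 10 \cdot 0 = -4 + 0 = -4$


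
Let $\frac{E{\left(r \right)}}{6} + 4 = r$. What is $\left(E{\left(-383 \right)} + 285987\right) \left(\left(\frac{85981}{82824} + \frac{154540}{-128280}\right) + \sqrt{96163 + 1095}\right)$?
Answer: $- \frac{199238447935}{4216136} + 283665 \sqrt{97258} \approx 8.8417 \cdot 10^{7}$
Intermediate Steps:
$E{\left(r \right)} = -24 + 6 r$
$\left(E{\left(-383 \right)} + 285987\right) \left(\left(\frac{85981}{82824} + \frac{154540}{-128280}\right) + \sqrt{96163 + 1095}\right) = \left(\left(-24 + 6 \left(-383\right)\right) + 285987\right) \left(\left(\frac{85981}{82824} + \frac{154540}{-128280}\right) + \sqrt{96163 + 1095}\right) = \left(\left(-24 - 2298\right) + 285987\right) \left(\left(85981 \cdot \frac{1}{82824} + 154540 \left(- \frac{1}{128280}\right)\right) + \sqrt{97258}\right) = \left(-2322 + 285987\right) \left(\left(\frac{12283}{11832} - \frac{7727}{6414}\right) + \sqrt{97258}\right) = 283665 \left(- \frac{2107117}{12648408} + \sqrt{97258}\right) = - \frac{199238447935}{4216136} + 283665 \sqrt{97258}$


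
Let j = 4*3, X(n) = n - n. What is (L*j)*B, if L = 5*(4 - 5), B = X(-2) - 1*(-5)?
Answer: -300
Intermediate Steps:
X(n) = 0
j = 12
B = 5 (B = 0 - 1*(-5) = 0 + 5 = 5)
L = -5 (L = 5*(-1) = -5)
(L*j)*B = -5*12*5 = -60*5 = -300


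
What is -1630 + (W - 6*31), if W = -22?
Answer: -1838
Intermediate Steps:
-1630 + (W - 6*31) = -1630 + (-22 - 6*31) = -1630 + (-22 - 186) = -1630 - 208 = -1838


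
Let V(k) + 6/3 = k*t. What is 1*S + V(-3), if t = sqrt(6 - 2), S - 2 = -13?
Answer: -19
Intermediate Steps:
S = -11 (S = 2 - 13 = -11)
t = 2 (t = sqrt(4) = 2)
V(k) = -2 + 2*k (V(k) = -2 + k*2 = -2 + 2*k)
1*S + V(-3) = 1*(-11) + (-2 + 2*(-3)) = -11 + (-2 - 6) = -11 - 8 = -19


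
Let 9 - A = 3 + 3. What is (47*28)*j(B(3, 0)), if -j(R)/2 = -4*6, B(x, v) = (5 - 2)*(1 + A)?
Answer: 63168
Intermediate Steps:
A = 3 (A = 9 - (3 + 3) = 9 - 1*6 = 9 - 6 = 3)
B(x, v) = 12 (B(x, v) = (5 - 2)*(1 + 3) = 3*4 = 12)
j(R) = 48 (j(R) = -(-8)*6 = -2*(-24) = 48)
(47*28)*j(B(3, 0)) = (47*28)*48 = 1316*48 = 63168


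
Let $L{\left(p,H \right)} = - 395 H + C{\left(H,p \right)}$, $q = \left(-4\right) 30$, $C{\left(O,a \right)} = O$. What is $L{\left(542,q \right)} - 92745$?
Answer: $-45465$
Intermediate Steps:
$q = -120$
$L{\left(p,H \right)} = - 394 H$ ($L{\left(p,H \right)} = - 395 H + H = - 394 H$)
$L{\left(542,q \right)} - 92745 = \left(-394\right) \left(-120\right) - 92745 = 47280 - 92745 = -45465$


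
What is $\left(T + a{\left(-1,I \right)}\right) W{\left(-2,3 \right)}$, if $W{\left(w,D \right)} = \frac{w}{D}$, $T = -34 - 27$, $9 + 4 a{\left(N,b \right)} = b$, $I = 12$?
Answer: $\frac{241}{6} \approx 40.167$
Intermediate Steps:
$a{\left(N,b \right)} = - \frac{9}{4} + \frac{b}{4}$
$T = -61$
$\left(T + a{\left(-1,I \right)}\right) W{\left(-2,3 \right)} = \left(-61 + \left(- \frac{9}{4} + \frac{1}{4} \cdot 12\right)\right) \left(- \frac{2}{3}\right) = \left(-61 + \left(- \frac{9}{4} + 3\right)\right) \left(\left(-2\right) \frac{1}{3}\right) = \left(-61 + \frac{3}{4}\right) \left(- \frac{2}{3}\right) = \left(- \frac{241}{4}\right) \left(- \frac{2}{3}\right) = \frac{241}{6}$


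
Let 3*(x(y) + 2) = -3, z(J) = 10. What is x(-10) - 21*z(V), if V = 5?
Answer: -213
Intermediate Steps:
x(y) = -3 (x(y) = -2 + (⅓)*(-3) = -2 - 1 = -3)
x(-10) - 21*z(V) = -3 - 21*10 = -3 - 210 = -213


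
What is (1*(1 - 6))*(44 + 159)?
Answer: -1015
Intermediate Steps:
(1*(1 - 6))*(44 + 159) = (1*(-5))*203 = -5*203 = -1015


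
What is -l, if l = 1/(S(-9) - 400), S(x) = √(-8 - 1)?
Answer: 400/160009 + 3*I/160009 ≈ 0.0024999 + 1.8749e-5*I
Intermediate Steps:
S(x) = 3*I (S(x) = √(-9) = 3*I)
l = (-400 - 3*I)/160009 (l = 1/(3*I - 400) = 1/(-400 + 3*I) = (-400 - 3*I)/160009 ≈ -0.0024999 - 1.8749e-5*I)
-l = -(-400/160009 - 3*I/160009) = 400/160009 + 3*I/160009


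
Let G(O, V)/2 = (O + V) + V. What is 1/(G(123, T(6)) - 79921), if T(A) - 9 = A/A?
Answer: -1/79635 ≈ -1.2557e-5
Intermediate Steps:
T(A) = 10 (T(A) = 9 + A/A = 9 + 1 = 10)
G(O, V) = 2*O + 4*V (G(O, V) = 2*((O + V) + V) = 2*(O + 2*V) = 2*O + 4*V)
1/(G(123, T(6)) - 79921) = 1/((2*123 + 4*10) - 79921) = 1/((246 + 40) - 79921) = 1/(286 - 79921) = 1/(-79635) = -1/79635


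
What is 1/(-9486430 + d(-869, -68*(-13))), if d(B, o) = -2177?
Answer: -1/9488607 ≈ -1.0539e-7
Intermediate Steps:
1/(-9486430 + d(-869, -68*(-13))) = 1/(-9486430 - 2177) = 1/(-9488607) = -1/9488607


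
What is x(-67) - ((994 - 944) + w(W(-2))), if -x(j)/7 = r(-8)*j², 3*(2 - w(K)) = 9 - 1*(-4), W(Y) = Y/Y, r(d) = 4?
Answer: -377219/3 ≈ -1.2574e+5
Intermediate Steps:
W(Y) = 1
w(K) = -7/3 (w(K) = 2 - (9 - 1*(-4))/3 = 2 - (9 + 4)/3 = 2 - ⅓*13 = 2 - 13/3 = -7/3)
x(j) = -28*j²
x(-67) - ((994 - 944) + w(W(-2))) = -28*(-67)² - ((994 - 944) - 7/3) = -28*4489 - (50 - 7/3) = -125692 - 1*143/3 = -125692 - 143/3 = -377219/3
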